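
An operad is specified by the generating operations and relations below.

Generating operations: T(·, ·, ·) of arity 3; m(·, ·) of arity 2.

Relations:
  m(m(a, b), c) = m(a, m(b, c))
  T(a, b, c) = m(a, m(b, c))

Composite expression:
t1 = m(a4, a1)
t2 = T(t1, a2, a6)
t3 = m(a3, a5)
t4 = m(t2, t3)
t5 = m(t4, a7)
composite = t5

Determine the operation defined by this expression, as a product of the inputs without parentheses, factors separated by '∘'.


a4 ∘ a1 ∘ a2 ∘ a6 ∘ a3 ∘ a5 ∘ a7

All parenthesizations of m agree; list the a-inputs left to right.
m(a4, a1) collapses to a4 ∘ a1
T(m(a4, a1), a2, a6) collapses to a4 ∘ a1 ∘ a2 ∘ a6
m(a3, a5) collapses to a3 ∘ a5
m(T(m(a4, a1), a2, a6), m(a3, a5)) collapses to a4 ∘ a1 ∘ a2 ∘ a6 ∘ a3 ∘ a5
m(m(T(m(a4, a1), a2, a6), m(a3, a5)), a7) collapses to a4 ∘ a1 ∘ a2 ∘ a6 ∘ a3 ∘ a5 ∘ a7


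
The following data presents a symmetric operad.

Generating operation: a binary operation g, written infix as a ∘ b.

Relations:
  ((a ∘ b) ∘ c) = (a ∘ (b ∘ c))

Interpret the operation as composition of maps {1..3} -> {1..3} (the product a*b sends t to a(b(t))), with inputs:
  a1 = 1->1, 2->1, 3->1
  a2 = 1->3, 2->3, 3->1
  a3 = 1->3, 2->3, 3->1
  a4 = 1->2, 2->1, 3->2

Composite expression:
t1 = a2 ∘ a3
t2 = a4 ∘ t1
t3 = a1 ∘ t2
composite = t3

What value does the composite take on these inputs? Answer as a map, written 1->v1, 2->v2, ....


(a2 ∘ a3) = 1->1, 2->1, 3->3
(a4 ∘ (a2 ∘ a3)) = 1->2, 2->2, 3->2
(a1 ∘ (a4 ∘ (a2 ∘ a3))) = 1->1, 2->1, 3->1

1->1, 2->1, 3->1


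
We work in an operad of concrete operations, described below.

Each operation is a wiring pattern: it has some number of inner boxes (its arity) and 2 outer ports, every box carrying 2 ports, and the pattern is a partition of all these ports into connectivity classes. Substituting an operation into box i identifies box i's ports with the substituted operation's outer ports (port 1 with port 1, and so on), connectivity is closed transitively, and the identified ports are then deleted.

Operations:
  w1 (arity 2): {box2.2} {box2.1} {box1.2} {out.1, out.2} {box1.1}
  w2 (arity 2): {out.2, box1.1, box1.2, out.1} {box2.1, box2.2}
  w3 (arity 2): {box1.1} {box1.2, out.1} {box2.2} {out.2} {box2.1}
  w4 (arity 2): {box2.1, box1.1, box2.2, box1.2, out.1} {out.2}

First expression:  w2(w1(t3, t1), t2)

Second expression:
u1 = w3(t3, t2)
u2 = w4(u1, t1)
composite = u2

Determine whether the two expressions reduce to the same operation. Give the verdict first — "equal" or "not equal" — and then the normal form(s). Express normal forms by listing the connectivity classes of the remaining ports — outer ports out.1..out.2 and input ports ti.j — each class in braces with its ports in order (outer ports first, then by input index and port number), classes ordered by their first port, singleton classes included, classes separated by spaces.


not equal; the first gives {out.1, out.2} {t1.1} {t1.2} {t2.1, t2.2} {t3.1} {t3.2} and the second {out.1, t1.1, t1.2, t3.2} {out.2} {t2.1} {t2.2} {t3.1}

The first expression reduces to {out.1, out.2} {t1.1} {t1.2} {t2.1, t2.2} {t3.1} {t3.2}
The second expression reduces to {out.1, t1.1, t1.2, t3.2} {out.2} {t2.1} {t2.2} {t3.1}
Distinct normal forms: not equal.


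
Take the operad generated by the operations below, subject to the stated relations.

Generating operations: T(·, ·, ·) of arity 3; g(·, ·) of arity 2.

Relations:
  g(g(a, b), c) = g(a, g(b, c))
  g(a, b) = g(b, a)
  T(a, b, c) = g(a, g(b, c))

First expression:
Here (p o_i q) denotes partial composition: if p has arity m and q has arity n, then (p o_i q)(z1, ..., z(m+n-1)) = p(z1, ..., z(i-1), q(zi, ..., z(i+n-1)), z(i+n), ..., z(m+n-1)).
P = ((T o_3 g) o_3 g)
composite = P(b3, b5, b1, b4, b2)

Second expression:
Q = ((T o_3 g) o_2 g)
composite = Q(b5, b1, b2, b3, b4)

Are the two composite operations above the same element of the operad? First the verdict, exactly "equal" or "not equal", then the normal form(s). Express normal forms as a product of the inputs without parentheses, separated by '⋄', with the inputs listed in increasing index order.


equal; the common form is b1 ⋄ b2 ⋄ b3 ⋄ b4 ⋄ b5

The first composite normalizes to b1 ⋄ b2 ⋄ b3 ⋄ b4 ⋄ b5
The second composite normalizes to b1 ⋄ b2 ⋄ b3 ⋄ b4 ⋄ b5
One common form — equal.


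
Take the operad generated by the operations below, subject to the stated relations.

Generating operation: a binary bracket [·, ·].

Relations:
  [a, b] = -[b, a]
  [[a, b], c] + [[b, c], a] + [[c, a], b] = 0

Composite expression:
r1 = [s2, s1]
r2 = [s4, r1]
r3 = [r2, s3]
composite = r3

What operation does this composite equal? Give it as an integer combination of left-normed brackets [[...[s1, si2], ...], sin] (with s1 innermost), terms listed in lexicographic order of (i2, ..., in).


[[[s1, s2], s4], s3]

Antisymmetry and Jacobi reduce to s1-anchored left-normed brackets.
Composite bracket: [[s4, [s2, s1]], s3]
Applying ab - ba throughout gives 8 signed words (2^3 = 8).
The s1-initial words carry the normal form:
  from s1s2s4s3, sign +1: term +[[[s1, s2], s4], s3]


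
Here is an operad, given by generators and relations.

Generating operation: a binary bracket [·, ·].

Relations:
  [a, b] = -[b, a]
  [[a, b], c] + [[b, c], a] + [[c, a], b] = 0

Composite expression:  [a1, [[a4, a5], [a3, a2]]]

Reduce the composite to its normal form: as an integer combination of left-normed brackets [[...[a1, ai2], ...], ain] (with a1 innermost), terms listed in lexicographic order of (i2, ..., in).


Expand each bracket as ab - ba; the a1-initial words give the coefficients.
Composite bracket: [a1, [[a4, a5], [a3, a2]]]
The bracket unfolds into 16 signed words via [a, b] = ab - ba (2^4 = 16).
Words beginning with a1 determine it all:
  from a1a2a3a4a5, sign +1: term +[[[[a1, a2], a3], a4], a5]
  from a1a2a3a5a4, sign -1: term -[[[[a1, a2], a3], a5], a4]
  from a1a3a2a4a5, sign -1: term -[[[[a1, a3], a2], a4], a5]
  from a1a3a2a5a4, sign +1: term +[[[[a1, a3], a2], a5], a4]
  from a1a4a5a2a3, sign -1: term -[[[[a1, a4], a5], a2], a3]
  from a1a4a5a3a2, sign +1: term +[[[[a1, a4], a5], a3], a2]
  from a1a5a4a2a3, sign +1: term +[[[[a1, a5], a4], a2], a3]
  from a1a5a4a3a2, sign -1: term -[[[[a1, a5], a4], a3], a2]

[[[[a1, a2], a3], a4], a5] - [[[[a1, a2], a3], a5], a4] - [[[[a1, a3], a2], a4], a5] + [[[[a1, a3], a2], a5], a4] - [[[[a1, a4], a5], a2], a3] + [[[[a1, a4], a5], a3], a2] + [[[[a1, a5], a4], a2], a3] - [[[[a1, a5], a4], a3], a2]


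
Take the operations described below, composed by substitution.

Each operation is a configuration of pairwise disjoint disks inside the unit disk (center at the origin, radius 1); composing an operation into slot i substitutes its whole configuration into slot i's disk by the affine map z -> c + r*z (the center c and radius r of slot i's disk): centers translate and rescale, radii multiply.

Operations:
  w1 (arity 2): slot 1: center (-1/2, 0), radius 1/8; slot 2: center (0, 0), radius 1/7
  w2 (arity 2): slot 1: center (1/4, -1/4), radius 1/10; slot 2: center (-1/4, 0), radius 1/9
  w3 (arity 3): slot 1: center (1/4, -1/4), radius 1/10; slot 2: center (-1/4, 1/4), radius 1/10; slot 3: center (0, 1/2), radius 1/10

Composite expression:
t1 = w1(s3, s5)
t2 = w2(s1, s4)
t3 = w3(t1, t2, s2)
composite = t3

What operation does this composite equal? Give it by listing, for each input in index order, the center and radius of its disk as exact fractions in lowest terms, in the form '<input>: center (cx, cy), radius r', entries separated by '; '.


s1: center (-9/40, 9/40), radius 1/100; s2: center (0, 1/2), radius 1/10; s3: center (1/5, -1/4), radius 1/80; s4: center (-11/40, 1/4), radius 1/90; s5: center (1/4, -1/4), radius 1/70

Affine substitution under w3: radii multiply and s-centers shift.
s3: after 2 affine steps, its disk has center (1/5, -1/4), radius 1/80
s5: after 2 affine steps, its disk has center (1/4, -1/4), radius 1/70
s1: after 2 affine steps, its disk has center (-9/40, 9/40), radius 1/100
s4: after 2 affine steps, its disk has center (-11/40, 1/4), radius 1/90
s2: after 1 affine step, its disk has center (0, 1/2), radius 1/10


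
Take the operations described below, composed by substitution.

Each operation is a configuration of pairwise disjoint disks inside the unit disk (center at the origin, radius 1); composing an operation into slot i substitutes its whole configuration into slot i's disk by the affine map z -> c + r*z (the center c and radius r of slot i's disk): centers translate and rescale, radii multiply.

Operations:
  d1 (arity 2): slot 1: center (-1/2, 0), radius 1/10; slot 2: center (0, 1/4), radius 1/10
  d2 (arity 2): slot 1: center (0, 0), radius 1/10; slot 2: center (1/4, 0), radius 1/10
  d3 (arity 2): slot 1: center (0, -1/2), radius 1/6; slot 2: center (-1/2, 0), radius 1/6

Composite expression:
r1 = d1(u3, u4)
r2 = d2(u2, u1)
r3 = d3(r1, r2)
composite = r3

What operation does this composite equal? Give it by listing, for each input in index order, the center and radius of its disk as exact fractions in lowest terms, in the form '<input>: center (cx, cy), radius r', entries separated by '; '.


Affine substitution under d3: radii multiply and u-centers shift.
for u3, the 2-step affine chain lands on center (-1/12, -1/2), radius 1/60
for u4, the 2-step affine chain lands on center (0, -11/24), radius 1/60
for u2, the 2-step affine chain lands on center (-1/2, 0), radius 1/60
for u1, the 2-step affine chain lands on center (-11/24, 0), radius 1/60

u1: center (-11/24, 0), radius 1/60; u2: center (-1/2, 0), radius 1/60; u3: center (-1/12, -1/2), radius 1/60; u4: center (0, -11/24), radius 1/60


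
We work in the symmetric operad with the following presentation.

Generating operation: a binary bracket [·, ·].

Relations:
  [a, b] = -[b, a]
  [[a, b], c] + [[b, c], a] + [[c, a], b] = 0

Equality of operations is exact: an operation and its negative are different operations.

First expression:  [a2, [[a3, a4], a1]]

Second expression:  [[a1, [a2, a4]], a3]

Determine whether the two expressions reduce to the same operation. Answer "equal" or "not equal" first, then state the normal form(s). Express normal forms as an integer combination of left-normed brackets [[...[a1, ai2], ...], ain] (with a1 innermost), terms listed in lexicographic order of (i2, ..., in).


not equal; first: [[[a1, a3], a4], a2] - [[[a1, a4], a3], a2]; second: [[[a1, a2], a4], a3] - [[[a1, a4], a2], a3]


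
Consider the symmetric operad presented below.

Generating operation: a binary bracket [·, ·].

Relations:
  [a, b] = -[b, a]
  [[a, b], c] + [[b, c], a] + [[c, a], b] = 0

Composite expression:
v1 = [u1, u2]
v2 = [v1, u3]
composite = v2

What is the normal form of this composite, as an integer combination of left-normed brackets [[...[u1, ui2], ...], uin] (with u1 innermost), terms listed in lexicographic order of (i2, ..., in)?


[[u1, u2], u3]

Expand each bracket as ab - ba; the u1-initial words give the coefficients.
Composite bracket: [[u1, u2], u3]
Each bracket splits as ab - ba, giving 4 signed words (2^2 = 4).
The u1-initial words carry the normal form:
  sign of u1u2u3 is +1, so it contributes +[[u1, u2], u3]


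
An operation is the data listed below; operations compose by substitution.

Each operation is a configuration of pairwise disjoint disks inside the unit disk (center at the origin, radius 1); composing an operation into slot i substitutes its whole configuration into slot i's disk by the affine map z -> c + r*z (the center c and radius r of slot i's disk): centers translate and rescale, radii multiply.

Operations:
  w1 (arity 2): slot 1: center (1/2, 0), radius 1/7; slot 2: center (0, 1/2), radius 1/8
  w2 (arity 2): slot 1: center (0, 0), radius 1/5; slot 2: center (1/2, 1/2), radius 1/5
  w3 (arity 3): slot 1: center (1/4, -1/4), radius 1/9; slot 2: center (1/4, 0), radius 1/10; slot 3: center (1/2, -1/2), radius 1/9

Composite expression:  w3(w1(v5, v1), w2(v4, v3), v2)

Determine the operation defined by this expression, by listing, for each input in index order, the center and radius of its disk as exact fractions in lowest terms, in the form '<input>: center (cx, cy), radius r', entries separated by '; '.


Only the slot chain above each v matters under w3; compose those maps.
input v5: composing its 2 substitution steps yields center (11/36, -1/4), radius 1/63
input v1: composing its 2 substitution steps yields center (1/4, -7/36), radius 1/72
input v4: composing its 2 substitution steps yields center (1/4, 0), radius 1/50
input v3: composing its 2 substitution steps yields center (3/10, 1/20), radius 1/50
input v2: composing its 1 substitution step yields center (1/2, -1/2), radius 1/9

v1: center (1/4, -7/36), radius 1/72; v2: center (1/2, -1/2), radius 1/9; v3: center (3/10, 1/20), radius 1/50; v4: center (1/4, 0), radius 1/50; v5: center (11/36, -1/4), radius 1/63


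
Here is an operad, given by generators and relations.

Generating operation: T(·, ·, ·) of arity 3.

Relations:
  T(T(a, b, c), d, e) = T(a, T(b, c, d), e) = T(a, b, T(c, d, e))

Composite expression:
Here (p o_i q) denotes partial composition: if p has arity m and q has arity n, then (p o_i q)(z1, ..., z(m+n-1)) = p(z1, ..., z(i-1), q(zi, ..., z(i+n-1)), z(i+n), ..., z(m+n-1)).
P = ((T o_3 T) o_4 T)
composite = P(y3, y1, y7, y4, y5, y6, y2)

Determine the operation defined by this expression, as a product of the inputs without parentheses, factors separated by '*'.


y3 * y1 * y7 * y4 * y5 * y6 * y2

Every regrouping of T is equal, so read the y-inputs in written order.
T(y4, y5, y6) spells out as y4 * y5 * y6
T(y7, T(y4, y5, y6), y2) spells out as y7 * y4 * y5 * y6 * y2
T(y3, y1, T(y7, T(y4, y5, y6), y2)) spells out as y3 * y1 * y7 * y4 * y5 * y6 * y2


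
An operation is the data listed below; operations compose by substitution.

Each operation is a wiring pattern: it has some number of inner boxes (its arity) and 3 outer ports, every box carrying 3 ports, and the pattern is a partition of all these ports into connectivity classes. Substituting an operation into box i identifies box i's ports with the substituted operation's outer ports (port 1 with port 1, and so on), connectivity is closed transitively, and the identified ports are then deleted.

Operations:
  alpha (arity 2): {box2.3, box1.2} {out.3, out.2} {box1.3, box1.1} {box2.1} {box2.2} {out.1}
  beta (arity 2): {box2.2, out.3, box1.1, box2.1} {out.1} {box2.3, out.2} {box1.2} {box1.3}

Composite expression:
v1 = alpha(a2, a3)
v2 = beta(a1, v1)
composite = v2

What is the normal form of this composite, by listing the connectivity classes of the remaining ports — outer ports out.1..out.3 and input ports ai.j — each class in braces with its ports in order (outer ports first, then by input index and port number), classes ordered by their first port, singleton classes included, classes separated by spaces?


{out.1} {out.2, out.3, a1.1} {a1.2} {a1.3} {a2.1, a2.3} {a2.2, a3.3} {a3.1} {a3.2}

Two ports join when wires chain via beta-identified ports.
alpha over (a2, a3) gives {out.1} {out.2, out.3} {a2.1, a2.3} {a2.2, a3.3} {a3.1} {a3.2}, out.j being that stage's outer ports
beta over (a1, a2, a3) gives {out.1} {out.2, out.3, a1.1} {a1.2} {a1.3} {a2.1, a2.3} {a2.2, a3.3} {a3.1} {a3.2}, out.j being that stage's outer ports


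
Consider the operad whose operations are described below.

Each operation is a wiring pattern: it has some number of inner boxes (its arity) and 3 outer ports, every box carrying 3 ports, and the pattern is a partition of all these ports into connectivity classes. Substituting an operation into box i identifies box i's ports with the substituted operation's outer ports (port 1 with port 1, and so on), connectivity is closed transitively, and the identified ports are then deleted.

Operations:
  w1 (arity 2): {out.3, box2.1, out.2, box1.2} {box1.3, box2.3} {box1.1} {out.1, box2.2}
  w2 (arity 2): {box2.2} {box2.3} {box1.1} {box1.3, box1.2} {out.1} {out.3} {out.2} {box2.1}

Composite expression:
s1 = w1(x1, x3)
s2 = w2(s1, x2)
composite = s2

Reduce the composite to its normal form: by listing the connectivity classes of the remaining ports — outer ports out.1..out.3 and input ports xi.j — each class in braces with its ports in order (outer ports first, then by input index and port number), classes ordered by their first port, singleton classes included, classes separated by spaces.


Connectivity passes through glued w2-boundaries; trace each wire chain.
w1 over (x1, x3) gives {out.1, x3.2} {out.2, out.3, x1.2, x3.1} {x1.1} {x1.3, x3.3}, out.j being that stage's outer ports
w2 over (x1, x3, x2) gives {out.1} {out.2} {out.3} {x1.1} {x1.2, x3.1} {x1.3, x3.3} {x2.1} {x2.2} {x2.3} {x3.2}, out.j being that stage's outer ports

{out.1} {out.2} {out.3} {x1.1} {x1.2, x3.1} {x1.3, x3.3} {x2.1} {x2.2} {x2.3} {x3.2}


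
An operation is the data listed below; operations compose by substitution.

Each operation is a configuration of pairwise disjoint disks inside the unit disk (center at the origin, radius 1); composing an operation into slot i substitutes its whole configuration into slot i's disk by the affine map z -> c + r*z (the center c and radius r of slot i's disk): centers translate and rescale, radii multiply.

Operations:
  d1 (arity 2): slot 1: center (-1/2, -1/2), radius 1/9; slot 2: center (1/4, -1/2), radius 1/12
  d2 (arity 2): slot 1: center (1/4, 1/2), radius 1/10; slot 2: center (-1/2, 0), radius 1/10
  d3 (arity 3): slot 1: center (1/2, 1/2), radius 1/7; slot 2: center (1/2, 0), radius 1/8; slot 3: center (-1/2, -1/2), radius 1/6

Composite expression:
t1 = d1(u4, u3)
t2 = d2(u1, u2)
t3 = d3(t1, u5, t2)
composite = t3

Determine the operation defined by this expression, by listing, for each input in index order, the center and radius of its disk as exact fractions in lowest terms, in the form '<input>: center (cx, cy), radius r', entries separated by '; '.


u1: center (-11/24, -5/12), radius 1/60; u2: center (-7/12, -1/2), radius 1/60; u3: center (15/28, 3/7), radius 1/84; u4: center (3/7, 3/7), radius 1/63; u5: center (1/2, 0), radius 1/8

Below d3, radii multiply path by path; the u-disk centers shift.
u4 passes through 2 substitutions, ending at center (3/7, 3/7), radius 1/63
u3 passes through 2 substitutions, ending at center (15/28, 3/7), radius 1/84
u5 passes through 1 substitution, ending at center (1/2, 0), radius 1/8
u1 passes through 2 substitutions, ending at center (-11/24, -5/12), radius 1/60
u2 passes through 2 substitutions, ending at center (-7/12, -1/2), radius 1/60


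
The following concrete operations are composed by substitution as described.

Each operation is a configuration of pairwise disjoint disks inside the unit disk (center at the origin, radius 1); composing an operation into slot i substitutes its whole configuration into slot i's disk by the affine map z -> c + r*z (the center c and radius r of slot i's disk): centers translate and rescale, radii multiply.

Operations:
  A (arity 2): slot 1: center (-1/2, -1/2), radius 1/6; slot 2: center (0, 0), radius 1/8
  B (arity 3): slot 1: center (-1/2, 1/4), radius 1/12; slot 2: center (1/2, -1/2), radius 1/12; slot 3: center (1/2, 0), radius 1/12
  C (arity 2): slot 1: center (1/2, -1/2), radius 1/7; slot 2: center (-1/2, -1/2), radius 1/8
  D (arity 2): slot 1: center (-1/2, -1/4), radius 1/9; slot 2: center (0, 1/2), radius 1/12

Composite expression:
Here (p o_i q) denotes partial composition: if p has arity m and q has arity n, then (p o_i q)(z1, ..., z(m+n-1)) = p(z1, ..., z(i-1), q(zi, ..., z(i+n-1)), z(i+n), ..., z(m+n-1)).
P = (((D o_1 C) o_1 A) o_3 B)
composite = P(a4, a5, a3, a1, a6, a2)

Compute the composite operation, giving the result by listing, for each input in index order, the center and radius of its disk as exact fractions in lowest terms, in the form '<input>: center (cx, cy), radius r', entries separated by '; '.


Affine substitution under D: radii multiply and a-centers shift.
input a4: applying the 3 nested substitutions gives center (-19/42, -79/252), radius 1/378
input a5: applying the 3 nested substitutions gives center (-4/9, -11/36), radius 1/504
input a3: applying the 3 nested substitutions gives center (-9/16, -29/96), radius 1/864
input a1: applying the 3 nested substitutions gives center (-79/144, -5/16), radius 1/864
input a6: applying the 3 nested substitutions gives center (-79/144, -11/36), radius 1/864
input a2: applying the 1 nested substitution gives center (0, 1/2), radius 1/12

a1: center (-79/144, -5/16), radius 1/864; a2: center (0, 1/2), radius 1/12; a3: center (-9/16, -29/96), radius 1/864; a4: center (-19/42, -79/252), radius 1/378; a5: center (-4/9, -11/36), radius 1/504; a6: center (-79/144, -11/36), radius 1/864


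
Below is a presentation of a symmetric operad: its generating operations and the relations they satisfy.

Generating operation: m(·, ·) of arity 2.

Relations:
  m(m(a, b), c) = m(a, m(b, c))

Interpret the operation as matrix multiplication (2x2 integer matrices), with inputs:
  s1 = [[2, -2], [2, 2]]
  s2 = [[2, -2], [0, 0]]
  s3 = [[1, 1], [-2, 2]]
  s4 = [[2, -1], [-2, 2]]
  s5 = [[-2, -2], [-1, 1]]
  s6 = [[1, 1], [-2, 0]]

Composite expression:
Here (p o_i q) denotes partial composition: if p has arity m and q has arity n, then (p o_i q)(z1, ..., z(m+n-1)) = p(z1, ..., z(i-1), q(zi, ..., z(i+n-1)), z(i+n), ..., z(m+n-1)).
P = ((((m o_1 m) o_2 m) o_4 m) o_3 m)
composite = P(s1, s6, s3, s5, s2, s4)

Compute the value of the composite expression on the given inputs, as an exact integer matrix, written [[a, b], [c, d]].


m(s3, s5) = [[-3, -1], [2, 6]]
m(s6, m(s3, s5)) = [[-1, 5], [6, 2]]
m(s1, m(s6, m(s3, s5))) = [[-14, 6], [10, 14]]
m(s2, s4) = [[8, -6], [0, 0]]
m(m(s1, m(s6, m(s3, s5))), m(s2, s4)) = [[-112, 84], [80, -60]]

[[-112, 84], [80, -60]]


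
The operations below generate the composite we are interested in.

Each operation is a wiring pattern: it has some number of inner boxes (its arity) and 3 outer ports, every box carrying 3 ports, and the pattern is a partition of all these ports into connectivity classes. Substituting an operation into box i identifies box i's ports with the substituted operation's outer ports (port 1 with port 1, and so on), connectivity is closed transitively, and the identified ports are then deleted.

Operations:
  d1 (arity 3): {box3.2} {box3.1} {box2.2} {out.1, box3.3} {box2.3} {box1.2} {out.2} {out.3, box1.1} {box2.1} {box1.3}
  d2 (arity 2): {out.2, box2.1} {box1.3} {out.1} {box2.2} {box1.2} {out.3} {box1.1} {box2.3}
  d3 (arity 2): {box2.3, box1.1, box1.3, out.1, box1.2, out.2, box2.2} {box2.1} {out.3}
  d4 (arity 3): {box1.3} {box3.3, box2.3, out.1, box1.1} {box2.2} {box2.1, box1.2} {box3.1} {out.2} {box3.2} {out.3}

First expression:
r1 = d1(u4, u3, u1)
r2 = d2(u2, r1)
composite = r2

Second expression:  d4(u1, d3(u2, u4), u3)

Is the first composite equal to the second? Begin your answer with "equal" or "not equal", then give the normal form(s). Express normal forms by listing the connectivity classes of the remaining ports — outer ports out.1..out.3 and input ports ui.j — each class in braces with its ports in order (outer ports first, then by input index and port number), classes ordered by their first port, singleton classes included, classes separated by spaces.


The first expression, normalized: {out.1} {out.2, u1.3} {out.3} {u1.1} {u1.2} {u2.1} {u2.2} {u2.3} {u3.1} {u3.2} {u3.3} {u4.1} {u4.2} {u4.3}
The second expression, normalized: {out.1, u1.1, u3.3} {out.2} {out.3} {u1.2, u2.1, u2.2, u2.3, u4.2, u4.3} {u1.3} {u3.1} {u3.2} {u4.1}
Different reductions; not equal.

not equal: they reduce to {out.1} {out.2, u1.3} {out.3} {u1.1} {u1.2} {u2.1} {u2.2} {u2.3} {u3.1} {u3.2} {u3.3} {u4.1} {u4.2} {u4.3} and {out.1, u1.1, u3.3} {out.2} {out.3} {u1.2, u2.1, u2.2, u2.3, u4.2, u4.3} {u1.3} {u3.1} {u3.2} {u4.1}


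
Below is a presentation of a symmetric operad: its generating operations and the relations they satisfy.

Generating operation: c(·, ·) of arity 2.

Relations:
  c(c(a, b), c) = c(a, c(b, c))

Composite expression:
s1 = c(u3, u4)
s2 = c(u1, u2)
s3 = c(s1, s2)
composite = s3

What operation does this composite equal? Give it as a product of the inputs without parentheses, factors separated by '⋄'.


u3 ⋄ u4 ⋄ u1 ⋄ u2

All parenthesizations of c agree; list the u-inputs left to right.
c(u3, u4) unparenthesizes to u3 ⋄ u4
c(u1, u2) unparenthesizes to u1 ⋄ u2
c(c(u3, u4), c(u1, u2)) unparenthesizes to u3 ⋄ u4 ⋄ u1 ⋄ u2


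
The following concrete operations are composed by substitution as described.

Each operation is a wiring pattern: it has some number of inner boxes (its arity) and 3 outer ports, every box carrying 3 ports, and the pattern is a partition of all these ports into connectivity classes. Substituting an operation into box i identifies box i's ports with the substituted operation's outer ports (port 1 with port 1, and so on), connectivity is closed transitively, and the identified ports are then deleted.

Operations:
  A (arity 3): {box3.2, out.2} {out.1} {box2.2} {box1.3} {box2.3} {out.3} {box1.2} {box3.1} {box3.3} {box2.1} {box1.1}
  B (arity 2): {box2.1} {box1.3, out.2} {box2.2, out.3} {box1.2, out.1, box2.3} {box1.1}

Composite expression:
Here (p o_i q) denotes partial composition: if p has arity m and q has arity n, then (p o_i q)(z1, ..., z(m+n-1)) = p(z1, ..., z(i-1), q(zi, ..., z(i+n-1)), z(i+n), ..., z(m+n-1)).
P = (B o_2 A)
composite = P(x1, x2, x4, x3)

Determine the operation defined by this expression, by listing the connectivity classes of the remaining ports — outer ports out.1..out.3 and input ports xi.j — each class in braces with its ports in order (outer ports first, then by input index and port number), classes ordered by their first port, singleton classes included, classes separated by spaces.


Two ports join when wires chain via B-identified ports.
A over (x2, x4, x3) gives {out.1} {out.2, x3.2} {out.3} {x2.1} {x2.2} {x2.3} {x3.1} {x3.3} {x4.1} {x4.2} {x4.3}, out.j being that stage's outer ports
B over (x1, x2, x4, x3) gives {out.1, x1.2} {out.2, x1.3} {out.3, x3.2} {x1.1} {x2.1} {x2.2} {x2.3} {x3.1} {x3.3} {x4.1} {x4.2} {x4.3}, out.j being that stage's outer ports

{out.1, x1.2} {out.2, x1.3} {out.3, x3.2} {x1.1} {x2.1} {x2.2} {x2.3} {x3.1} {x3.3} {x4.1} {x4.2} {x4.3}


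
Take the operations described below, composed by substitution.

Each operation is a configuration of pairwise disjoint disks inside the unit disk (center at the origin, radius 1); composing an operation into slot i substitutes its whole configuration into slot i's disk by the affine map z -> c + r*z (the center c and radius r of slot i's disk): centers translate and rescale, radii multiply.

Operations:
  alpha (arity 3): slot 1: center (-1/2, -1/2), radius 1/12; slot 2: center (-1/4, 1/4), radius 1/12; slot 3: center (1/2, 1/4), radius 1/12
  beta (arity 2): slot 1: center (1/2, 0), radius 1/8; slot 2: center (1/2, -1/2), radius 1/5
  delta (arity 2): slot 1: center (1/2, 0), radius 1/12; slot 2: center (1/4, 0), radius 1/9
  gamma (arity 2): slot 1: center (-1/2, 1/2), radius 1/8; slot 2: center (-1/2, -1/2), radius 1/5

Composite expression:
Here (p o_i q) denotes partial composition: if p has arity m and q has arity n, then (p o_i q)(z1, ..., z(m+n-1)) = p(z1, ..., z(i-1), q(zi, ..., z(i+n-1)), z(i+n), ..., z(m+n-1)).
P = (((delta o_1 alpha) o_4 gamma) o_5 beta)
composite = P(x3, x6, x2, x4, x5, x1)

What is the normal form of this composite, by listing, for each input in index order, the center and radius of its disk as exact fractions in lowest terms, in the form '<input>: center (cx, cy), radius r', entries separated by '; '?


x1: center (37/180, -1/15), radius 1/225; x2: center (13/24, 1/48), radius 1/144; x3: center (11/24, -1/24), radius 1/144; x4: center (7/36, 1/18), radius 1/72; x5: center (37/180, -1/18), radius 1/360; x6: center (23/48, 1/48), radius 1/144

Nesting under delta composes maps z -> c + r*z down each x-path.
x3 passes through 2 substitutions, ending at center (11/24, -1/24), radius 1/144
x6 passes through 2 substitutions, ending at center (23/48, 1/48), radius 1/144
x2 passes through 2 substitutions, ending at center (13/24, 1/48), radius 1/144
x4 passes through 2 substitutions, ending at center (7/36, 1/18), radius 1/72
x5 passes through 3 substitutions, ending at center (37/180, -1/18), radius 1/360
x1 passes through 3 substitutions, ending at center (37/180, -1/15), radius 1/225


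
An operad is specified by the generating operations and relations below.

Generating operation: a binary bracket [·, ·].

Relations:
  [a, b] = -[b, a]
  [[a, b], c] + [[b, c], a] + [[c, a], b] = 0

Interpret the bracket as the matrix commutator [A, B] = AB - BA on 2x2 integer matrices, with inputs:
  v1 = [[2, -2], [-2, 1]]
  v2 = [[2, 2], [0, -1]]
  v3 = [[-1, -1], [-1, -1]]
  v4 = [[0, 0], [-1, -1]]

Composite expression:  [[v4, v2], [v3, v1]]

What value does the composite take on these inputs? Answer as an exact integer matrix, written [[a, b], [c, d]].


[[1, 4], [4, -1]]


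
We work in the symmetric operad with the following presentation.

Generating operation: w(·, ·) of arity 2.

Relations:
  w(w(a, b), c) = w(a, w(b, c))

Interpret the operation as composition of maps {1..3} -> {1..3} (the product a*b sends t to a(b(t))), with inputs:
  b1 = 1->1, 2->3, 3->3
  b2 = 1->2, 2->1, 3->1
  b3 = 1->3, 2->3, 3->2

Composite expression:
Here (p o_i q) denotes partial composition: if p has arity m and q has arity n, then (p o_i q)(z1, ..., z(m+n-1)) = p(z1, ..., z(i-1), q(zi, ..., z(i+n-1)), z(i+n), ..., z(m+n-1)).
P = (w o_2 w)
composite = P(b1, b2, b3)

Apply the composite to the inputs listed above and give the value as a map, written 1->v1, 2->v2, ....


w(b2, b3) = 1->1, 2->1, 3->1
w(b1, w(b2, b3)) = 1->1, 2->1, 3->1

1->1, 2->1, 3->1


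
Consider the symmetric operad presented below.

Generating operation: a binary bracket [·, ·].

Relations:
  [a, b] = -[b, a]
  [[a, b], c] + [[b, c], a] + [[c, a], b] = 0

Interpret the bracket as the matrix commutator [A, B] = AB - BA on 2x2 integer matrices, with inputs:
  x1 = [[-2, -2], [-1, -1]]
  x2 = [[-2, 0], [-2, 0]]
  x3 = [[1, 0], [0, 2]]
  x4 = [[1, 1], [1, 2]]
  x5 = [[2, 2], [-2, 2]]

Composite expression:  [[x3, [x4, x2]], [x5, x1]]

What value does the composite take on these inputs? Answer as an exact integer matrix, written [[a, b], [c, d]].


[[4, -24], [48, -4]]


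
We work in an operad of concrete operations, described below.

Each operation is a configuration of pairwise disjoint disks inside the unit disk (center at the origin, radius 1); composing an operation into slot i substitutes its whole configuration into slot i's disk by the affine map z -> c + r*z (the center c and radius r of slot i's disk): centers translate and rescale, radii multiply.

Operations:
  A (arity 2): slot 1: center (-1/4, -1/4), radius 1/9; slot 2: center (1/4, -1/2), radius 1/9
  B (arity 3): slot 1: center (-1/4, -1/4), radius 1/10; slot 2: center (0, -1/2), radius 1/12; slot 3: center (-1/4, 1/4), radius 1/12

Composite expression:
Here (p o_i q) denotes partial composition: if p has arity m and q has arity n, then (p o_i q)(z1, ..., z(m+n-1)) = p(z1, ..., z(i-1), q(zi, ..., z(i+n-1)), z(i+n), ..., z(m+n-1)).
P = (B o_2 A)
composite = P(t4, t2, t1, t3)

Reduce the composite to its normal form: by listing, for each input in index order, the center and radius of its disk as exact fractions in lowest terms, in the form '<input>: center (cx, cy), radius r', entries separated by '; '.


t1: center (1/48, -13/24), radius 1/108; t2: center (-1/48, -25/48), radius 1/108; t3: center (-1/4, 1/4), radius 1/12; t4: center (-1/4, -1/4), radius 1/10

Each t-disk chains the slot maps above it in B; radii multiply.
tracing t4 down its 1-map path: center (-1/4, -1/4), radius 1/10
tracing t2 down its 2-map path: center (-1/48, -25/48), radius 1/108
tracing t1 down its 2-map path: center (1/48, -13/24), radius 1/108
tracing t3 down its 1-map path: center (-1/4, 1/4), radius 1/12


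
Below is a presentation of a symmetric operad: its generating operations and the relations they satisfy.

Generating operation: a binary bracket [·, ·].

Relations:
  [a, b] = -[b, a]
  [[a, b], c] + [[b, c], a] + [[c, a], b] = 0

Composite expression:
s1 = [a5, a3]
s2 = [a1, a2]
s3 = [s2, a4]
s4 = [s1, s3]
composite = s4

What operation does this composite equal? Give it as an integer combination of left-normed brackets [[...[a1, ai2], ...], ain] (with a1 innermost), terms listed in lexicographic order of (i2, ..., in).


Left-normed coefficients sit on the a1-initial expansion words.
Composite bracket: [[a5, a3], [[a1, a2], a4]]
Applying ab - ba throughout gives 16 signed words (2^4 = 16).
Keep just the words that open with a1:
  a1a2a4a3a5 (sign +1) contributes +[[[[a1, a2], a4], a3], a5]
  a1a2a4a5a3 (sign -1) contributes -[[[[a1, a2], a4], a5], a3]

[[[[a1, a2], a4], a3], a5] - [[[[a1, a2], a4], a5], a3]


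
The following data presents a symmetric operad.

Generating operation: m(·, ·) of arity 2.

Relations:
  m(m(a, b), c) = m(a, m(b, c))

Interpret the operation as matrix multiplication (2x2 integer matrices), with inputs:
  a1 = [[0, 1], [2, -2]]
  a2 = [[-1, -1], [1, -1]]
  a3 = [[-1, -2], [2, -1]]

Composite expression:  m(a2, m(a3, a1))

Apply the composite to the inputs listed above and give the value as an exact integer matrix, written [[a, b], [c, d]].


m(a3, a1) = [[-4, 3], [-2, 4]]
m(a2, m(a3, a1)) = [[6, -7], [-2, -1]]

[[6, -7], [-2, -1]]


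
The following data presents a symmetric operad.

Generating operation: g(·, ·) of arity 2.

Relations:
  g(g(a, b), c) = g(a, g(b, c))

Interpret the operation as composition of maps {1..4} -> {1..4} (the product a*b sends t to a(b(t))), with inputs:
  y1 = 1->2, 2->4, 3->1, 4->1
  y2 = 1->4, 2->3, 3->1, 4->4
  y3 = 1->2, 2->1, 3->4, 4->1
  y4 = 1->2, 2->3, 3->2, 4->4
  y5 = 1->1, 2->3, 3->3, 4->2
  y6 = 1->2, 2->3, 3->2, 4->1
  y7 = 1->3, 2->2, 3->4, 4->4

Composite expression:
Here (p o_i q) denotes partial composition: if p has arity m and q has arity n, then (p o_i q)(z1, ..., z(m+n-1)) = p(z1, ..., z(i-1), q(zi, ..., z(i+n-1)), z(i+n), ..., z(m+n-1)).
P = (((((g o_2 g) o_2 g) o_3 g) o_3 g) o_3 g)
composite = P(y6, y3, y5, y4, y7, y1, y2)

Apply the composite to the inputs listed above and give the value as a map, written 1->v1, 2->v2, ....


1->1, 2->1, 3->1, 4->1

g(y5, y4) = 1->3, 2->3, 3->3, 4->2
g(g(y5, y4), y7) = 1->3, 2->3, 3->2, 4->2
g(g(g(y5, y4), y7), y1) = 1->3, 2->2, 3->3, 4->3
g(y3, g(g(g(y5, y4), y7), y1)) = 1->4, 2->1, 3->4, 4->4
g(g(y3, g(g(g(y5, y4), y7), y1)), y2) = 1->4, 2->4, 3->4, 4->4
g(y6, g(g(y3, g(g(g(y5, y4), y7), y1)), y2)) = 1->1, 2->1, 3->1, 4->1


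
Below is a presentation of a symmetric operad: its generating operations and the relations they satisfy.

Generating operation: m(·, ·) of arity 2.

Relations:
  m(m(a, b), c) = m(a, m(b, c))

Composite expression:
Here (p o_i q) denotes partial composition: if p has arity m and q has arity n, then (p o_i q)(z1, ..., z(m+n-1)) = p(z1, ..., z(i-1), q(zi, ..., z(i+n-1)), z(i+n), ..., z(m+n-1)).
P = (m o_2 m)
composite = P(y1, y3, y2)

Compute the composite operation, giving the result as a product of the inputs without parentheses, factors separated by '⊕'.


y1 ⊕ y3 ⊕ y2

Every regrouping of m is equal, so read the y-inputs in written order.
m(y3, y2) reduces to y3 ⊕ y2
m(y1, m(y3, y2)) reduces to y1 ⊕ y3 ⊕ y2


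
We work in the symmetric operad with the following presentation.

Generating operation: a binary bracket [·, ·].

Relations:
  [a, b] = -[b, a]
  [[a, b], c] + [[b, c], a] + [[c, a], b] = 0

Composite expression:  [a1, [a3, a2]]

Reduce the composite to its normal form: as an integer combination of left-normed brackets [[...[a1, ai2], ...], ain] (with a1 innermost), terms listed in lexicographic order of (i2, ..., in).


-[[a1, a2], a3] + [[a1, a3], a2]

Expand each bracket as ab - ba; the a1-initial words give the coefficients.
Composite bracket: [a1, [a3, a2]]
Each bracket splits as ab - ba, giving 4 signed words (2^2 = 4).
Coefficients come from the a1-initial words:
  the word a1a2a3 carries sign -1 and contributes -[[a1, a2], a3]
  the word a1a3a2 carries sign +1 and contributes +[[a1, a3], a2]


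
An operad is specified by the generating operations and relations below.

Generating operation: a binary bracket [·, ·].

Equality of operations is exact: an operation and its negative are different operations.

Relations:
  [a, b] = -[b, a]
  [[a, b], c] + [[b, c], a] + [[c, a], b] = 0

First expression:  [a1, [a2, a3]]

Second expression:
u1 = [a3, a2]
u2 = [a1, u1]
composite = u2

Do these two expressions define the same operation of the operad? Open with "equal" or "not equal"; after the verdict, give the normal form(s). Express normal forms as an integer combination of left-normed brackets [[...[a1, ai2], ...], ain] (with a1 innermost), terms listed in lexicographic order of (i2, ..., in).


not equal; first: [[a1, a2], a3] - [[a1, a3], a2]; second: -[[a1, a2], a3] + [[a1, a3], a2]

The first expression reduces to [[a1, a2], a3] - [[a1, a3], a2]
The second expression reduces to -[[a1, a2], a3] + [[a1, a3], a2]
Distinct normal forms: not equal.


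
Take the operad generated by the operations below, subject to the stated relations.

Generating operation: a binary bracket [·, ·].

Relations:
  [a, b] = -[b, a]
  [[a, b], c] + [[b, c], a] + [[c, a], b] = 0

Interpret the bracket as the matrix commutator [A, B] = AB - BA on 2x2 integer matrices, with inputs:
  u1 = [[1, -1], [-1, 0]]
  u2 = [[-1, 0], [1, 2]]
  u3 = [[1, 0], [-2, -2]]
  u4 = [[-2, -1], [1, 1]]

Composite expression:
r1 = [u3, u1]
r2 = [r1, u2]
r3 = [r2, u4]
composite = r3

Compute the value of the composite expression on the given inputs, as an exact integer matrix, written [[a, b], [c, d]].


[[-8, -21], [3, 8]]

[u3, u1] = [[-2, -3], [1, 2]]
[[u3, u1], u2] = [[-3, -9], [1, 3]]
[[[u3, u1], u2], u4] = [[-8, -21], [3, 8]]


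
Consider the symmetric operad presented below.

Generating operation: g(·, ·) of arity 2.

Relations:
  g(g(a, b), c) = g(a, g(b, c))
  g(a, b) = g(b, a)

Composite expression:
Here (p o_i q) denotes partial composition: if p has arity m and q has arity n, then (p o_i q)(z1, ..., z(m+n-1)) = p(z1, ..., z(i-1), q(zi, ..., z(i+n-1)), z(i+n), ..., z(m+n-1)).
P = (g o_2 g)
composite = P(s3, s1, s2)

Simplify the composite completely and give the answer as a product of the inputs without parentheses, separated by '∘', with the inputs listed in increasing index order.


s1 ∘ s2 ∘ s3

Reordering under g is free, so list the s-inputs canonically.
g(s1, s2) unparenthesizes to s1 ∘ s2
g(s3, g(s1, s2)) unparenthesizes to s3 ∘ s1 ∘ s2
putting the inputs in ascending order: s1 ∘ s2 ∘ s3


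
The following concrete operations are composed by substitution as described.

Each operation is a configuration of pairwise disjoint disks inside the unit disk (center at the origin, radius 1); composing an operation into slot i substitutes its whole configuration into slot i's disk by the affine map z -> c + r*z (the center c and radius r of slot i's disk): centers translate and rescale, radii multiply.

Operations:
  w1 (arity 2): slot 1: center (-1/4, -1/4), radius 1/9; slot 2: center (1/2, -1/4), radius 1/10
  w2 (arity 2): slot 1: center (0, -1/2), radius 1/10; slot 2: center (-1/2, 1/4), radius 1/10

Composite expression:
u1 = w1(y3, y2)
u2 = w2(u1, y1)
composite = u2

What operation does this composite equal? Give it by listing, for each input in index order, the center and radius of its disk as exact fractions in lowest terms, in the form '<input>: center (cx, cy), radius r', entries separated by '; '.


Follow each y-input down from w2: c' goes to c + r*c', radius to r*r'.
y3: after 2 affine steps, its disk has center (-1/40, -21/40), radius 1/90
y2: after 2 affine steps, its disk has center (1/20, -21/40), radius 1/100
y1: after 1 affine step, its disk has center (-1/2, 1/4), radius 1/10

y1: center (-1/2, 1/4), radius 1/10; y2: center (1/20, -21/40), radius 1/100; y3: center (-1/40, -21/40), radius 1/90


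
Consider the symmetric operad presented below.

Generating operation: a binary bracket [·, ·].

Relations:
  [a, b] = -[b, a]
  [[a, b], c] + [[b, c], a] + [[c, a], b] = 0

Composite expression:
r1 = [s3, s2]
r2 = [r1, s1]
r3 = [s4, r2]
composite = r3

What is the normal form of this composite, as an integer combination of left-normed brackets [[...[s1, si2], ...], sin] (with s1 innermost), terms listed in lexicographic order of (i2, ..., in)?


Expand each bracket as ab - ba; the s1-initial words give the coefficients.
Composite bracket: [s4, [[s3, s2], s1]]
Each bracket splits as ab - ba, giving 8 signed words (2^3 = 8).
Words beginning with s1 determine it all:
  word s1s2s3s4 has sign -1, contributing -[[[s1, s2], s3], s4]
  word s1s3s2s4 has sign +1, contributing +[[[s1, s3], s2], s4]

-[[[s1, s2], s3], s4] + [[[s1, s3], s2], s4]
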